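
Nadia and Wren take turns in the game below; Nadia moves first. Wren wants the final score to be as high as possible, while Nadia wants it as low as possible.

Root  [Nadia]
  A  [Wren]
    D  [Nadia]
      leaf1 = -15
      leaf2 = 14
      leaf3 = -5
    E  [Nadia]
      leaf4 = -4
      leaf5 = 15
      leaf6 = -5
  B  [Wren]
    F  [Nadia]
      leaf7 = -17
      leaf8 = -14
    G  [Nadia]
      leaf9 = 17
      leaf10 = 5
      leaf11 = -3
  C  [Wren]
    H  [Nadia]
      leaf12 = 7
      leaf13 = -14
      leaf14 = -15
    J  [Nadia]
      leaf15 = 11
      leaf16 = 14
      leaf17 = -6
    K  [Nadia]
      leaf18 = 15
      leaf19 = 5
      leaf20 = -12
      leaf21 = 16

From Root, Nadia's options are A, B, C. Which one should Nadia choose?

D (Nadia): min(-15, 14, -5) = -15
E (Nadia): min(-4, 15, -5) = -5
A (Wren): max(-15, -5) = -5
F (Nadia): min(-17, -14) = -17
G (Nadia): min(17, 5, -3) = -3
B (Wren): max(-17, -3) = -3
H (Nadia): min(7, -14, -15) = -15
J (Nadia): min(11, 14, -6) = -6
K (Nadia): min(15, 5, -12, 16) = -12
C (Wren): max(-15, -6, -12) = -6
Root (Nadia): min(-5, -3, -6) = -6
Nadia at Root wants the lowest of {A=-5, B=-3, C=-6}, so chooses C.

C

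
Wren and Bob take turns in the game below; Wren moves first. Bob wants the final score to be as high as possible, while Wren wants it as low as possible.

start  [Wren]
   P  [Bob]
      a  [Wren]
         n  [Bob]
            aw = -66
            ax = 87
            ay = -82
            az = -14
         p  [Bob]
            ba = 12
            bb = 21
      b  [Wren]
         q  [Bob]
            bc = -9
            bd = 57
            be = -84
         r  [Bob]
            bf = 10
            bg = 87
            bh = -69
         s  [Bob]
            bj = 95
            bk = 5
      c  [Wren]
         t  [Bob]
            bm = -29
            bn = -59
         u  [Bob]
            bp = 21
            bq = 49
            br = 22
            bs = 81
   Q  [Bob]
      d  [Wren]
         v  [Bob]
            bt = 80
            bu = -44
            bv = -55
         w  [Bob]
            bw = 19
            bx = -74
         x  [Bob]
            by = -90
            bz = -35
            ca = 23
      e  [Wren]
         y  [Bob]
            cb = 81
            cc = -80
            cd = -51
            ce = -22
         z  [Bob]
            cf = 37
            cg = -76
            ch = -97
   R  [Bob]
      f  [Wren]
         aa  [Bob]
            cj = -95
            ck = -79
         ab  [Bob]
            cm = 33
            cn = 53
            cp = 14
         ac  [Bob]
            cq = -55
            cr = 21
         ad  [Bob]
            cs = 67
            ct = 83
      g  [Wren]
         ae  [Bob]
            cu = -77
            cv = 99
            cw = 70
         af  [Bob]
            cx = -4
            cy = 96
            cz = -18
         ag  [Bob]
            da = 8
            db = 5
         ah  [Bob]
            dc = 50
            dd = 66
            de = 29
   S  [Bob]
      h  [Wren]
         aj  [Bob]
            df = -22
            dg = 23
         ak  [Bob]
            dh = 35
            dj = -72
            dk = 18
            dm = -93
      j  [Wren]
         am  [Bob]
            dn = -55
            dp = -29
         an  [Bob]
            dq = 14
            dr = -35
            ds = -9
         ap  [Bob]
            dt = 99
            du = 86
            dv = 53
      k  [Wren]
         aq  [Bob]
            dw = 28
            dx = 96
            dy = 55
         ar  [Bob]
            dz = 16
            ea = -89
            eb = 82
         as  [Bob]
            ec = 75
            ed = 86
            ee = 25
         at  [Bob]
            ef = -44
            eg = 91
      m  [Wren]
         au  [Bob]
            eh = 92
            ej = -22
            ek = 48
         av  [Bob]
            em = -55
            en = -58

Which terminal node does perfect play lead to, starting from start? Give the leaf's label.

da

n (Bob): max(-66, 87, -82, -14) = 87
p (Bob): max(12, 21) = 21
a (Wren): min(87, 21) = 21
q (Bob): max(-9, 57, -84) = 57
r (Bob): max(10, 87, -69) = 87
s (Bob): max(95, 5) = 95
b (Wren): min(57, 87, 95) = 57
t (Bob): max(-29, -59) = -29
u (Bob): max(21, 49, 22, 81) = 81
c (Wren): min(-29, 81) = -29
P (Bob): max(21, 57, -29) = 57
v (Bob): max(80, -44, -55) = 80
w (Bob): max(19, -74) = 19
x (Bob): max(-90, -35, 23) = 23
d (Wren): min(80, 19, 23) = 19
y (Bob): max(81, -80, -51, -22) = 81
z (Bob): max(37, -76, -97) = 37
e (Wren): min(81, 37) = 37
Q (Bob): max(19, 37) = 37
aa (Bob): max(-95, -79) = -79
ab (Bob): max(33, 53, 14) = 53
ac (Bob): max(-55, 21) = 21
ad (Bob): max(67, 83) = 83
f (Wren): min(-79, 53, 21, 83) = -79
ae (Bob): max(-77, 99, 70) = 99
af (Bob): max(-4, 96, -18) = 96
ag (Bob): max(8, 5) = 8
ah (Bob): max(50, 66, 29) = 66
g (Wren): min(99, 96, 8, 66) = 8
R (Bob): max(-79, 8) = 8
aj (Bob): max(-22, 23) = 23
ak (Bob): max(35, -72, 18, -93) = 35
h (Wren): min(23, 35) = 23
am (Bob): max(-55, -29) = -29
an (Bob): max(14, -35, -9) = 14
ap (Bob): max(99, 86, 53) = 99
j (Wren): min(-29, 14, 99) = -29
aq (Bob): max(28, 96, 55) = 96
ar (Bob): max(16, -89, 82) = 82
as (Bob): max(75, 86, 25) = 86
at (Bob): max(-44, 91) = 91
k (Wren): min(96, 82, 86, 91) = 82
au (Bob): max(92, -22, 48) = 92
av (Bob): max(-55, -58) = -55
m (Wren): min(92, -55) = -55
S (Bob): max(23, -29, 82, -55) = 82
start (Wren): min(57, 37, 8, 82) = 8
At start, Wren picks R (lowest: 8).
At R, Bob picks g (highest: 8).
At g, Wren picks ag (lowest: 8).
At ag, Bob picks da (highest: 8).
Terminal value 8.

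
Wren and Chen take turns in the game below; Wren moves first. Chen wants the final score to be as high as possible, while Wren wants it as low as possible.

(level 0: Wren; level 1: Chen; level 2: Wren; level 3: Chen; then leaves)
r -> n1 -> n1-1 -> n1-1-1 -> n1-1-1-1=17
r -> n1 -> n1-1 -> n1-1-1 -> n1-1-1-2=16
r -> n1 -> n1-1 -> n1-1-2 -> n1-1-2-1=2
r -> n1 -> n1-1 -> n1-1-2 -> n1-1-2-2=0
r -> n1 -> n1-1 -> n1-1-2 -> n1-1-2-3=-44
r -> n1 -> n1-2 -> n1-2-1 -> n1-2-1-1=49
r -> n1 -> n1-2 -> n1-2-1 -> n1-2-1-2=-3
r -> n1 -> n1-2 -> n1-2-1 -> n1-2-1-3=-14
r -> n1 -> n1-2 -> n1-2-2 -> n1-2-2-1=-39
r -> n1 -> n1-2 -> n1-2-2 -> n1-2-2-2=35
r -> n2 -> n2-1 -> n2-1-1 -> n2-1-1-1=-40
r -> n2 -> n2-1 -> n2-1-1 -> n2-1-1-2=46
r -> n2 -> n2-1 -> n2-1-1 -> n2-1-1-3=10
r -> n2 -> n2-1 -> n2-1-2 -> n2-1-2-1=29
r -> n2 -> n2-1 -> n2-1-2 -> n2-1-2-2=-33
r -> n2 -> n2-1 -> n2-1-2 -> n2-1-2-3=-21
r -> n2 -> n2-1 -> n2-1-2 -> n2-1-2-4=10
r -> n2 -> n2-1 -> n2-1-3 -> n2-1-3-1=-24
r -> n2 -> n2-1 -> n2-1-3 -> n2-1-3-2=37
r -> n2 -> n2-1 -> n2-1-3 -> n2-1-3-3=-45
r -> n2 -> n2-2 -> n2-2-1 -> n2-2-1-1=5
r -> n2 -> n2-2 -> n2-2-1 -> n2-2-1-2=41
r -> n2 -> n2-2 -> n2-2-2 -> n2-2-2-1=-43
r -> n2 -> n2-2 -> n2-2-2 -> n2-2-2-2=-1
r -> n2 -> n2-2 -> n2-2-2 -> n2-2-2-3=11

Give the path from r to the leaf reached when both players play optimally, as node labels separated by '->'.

n1-1-1 (Chen): max(17, 16) = 17
n1-1-2 (Chen): max(2, 0, -44) = 2
n1-1 (Wren): min(17, 2) = 2
n1-2-1 (Chen): max(49, -3, -14) = 49
n1-2-2 (Chen): max(-39, 35) = 35
n1-2 (Wren): min(49, 35) = 35
n1 (Chen): max(2, 35) = 35
n2-1-1 (Chen): max(-40, 46, 10) = 46
n2-1-2 (Chen): max(29, -33, -21, 10) = 29
n2-1-3 (Chen): max(-24, 37, -45) = 37
n2-1 (Wren): min(46, 29, 37) = 29
n2-2-1 (Chen): max(5, 41) = 41
n2-2-2 (Chen): max(-43, -1, 11) = 11
n2-2 (Wren): min(41, 11) = 11
n2 (Chen): max(29, 11) = 29
r (Wren): min(35, 29) = 29
At r, Wren picks n2 (lowest: 29).
At n2, Chen picks n2-1 (highest: 29).
At n2-1, Wren picks n2-1-2 (lowest: 29).
At n2-1-2, Chen picks n2-1-2-1 (highest: 29).
Terminal value 29.

r -> n2 -> n2-1 -> n2-1-2 -> n2-1-2-1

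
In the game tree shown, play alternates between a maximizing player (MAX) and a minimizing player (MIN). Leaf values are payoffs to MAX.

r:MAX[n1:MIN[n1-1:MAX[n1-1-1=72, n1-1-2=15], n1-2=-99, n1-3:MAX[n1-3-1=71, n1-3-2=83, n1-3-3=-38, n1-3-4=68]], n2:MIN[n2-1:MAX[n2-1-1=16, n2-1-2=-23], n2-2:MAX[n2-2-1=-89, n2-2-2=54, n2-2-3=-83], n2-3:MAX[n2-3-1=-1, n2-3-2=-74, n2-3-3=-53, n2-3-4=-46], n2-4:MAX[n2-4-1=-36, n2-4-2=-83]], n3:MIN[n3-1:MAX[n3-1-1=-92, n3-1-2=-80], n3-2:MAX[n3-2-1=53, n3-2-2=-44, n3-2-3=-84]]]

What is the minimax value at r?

n1-1 (MAX): max(72, 15) = 72
n1-3 (MAX): max(71, 83, -38, 68) = 83
n1 (MIN): min(72, -99, 83) = -99
n2-1 (MAX): max(16, -23) = 16
n2-2 (MAX): max(-89, 54, -83) = 54
n2-3 (MAX): max(-1, -74, -53, -46) = -1
n2-4 (MAX): max(-36, -83) = -36
n2 (MIN): min(16, 54, -1, -36) = -36
n3-1 (MAX): max(-92, -80) = -80
n3-2 (MAX): max(53, -44, -84) = 53
n3 (MIN): min(-80, 53) = -80
r (MAX): max(-99, -36, -80) = -36

-36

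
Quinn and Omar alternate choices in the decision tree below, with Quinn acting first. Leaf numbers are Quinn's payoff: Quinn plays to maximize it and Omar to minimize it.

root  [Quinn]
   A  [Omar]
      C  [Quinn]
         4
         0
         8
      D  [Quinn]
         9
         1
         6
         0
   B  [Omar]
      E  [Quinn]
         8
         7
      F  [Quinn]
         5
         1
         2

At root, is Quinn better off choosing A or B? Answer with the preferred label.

C (Quinn): max(4, 0, 8) = 8
D (Quinn): max(9, 1, 6, 0) = 9
A (Omar): min(8, 9) = 8
E (Quinn): max(8, 7) = 8
F (Quinn): max(5, 1, 2) = 5
B (Omar): min(8, 5) = 5
Quinn prefers the higher value; A=8, B=5. A is better since 8 > 5.

A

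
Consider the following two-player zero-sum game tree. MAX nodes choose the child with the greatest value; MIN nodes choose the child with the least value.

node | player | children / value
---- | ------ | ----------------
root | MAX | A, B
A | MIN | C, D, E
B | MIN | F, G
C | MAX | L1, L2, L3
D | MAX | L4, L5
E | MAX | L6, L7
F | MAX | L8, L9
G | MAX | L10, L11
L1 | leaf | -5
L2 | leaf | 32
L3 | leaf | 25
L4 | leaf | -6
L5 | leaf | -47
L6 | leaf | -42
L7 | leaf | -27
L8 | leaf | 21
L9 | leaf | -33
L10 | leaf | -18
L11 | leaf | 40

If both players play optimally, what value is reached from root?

C (MAX): max(-5, 32, 25) = 32
D (MAX): max(-6, -47) = -6
E (MAX): max(-42, -27) = -27
A (MIN): min(32, -6, -27) = -27
F (MAX): max(21, -33) = 21
G (MAX): max(-18, 40) = 40
B (MIN): min(21, 40) = 21
root (MAX): max(-27, 21) = 21

21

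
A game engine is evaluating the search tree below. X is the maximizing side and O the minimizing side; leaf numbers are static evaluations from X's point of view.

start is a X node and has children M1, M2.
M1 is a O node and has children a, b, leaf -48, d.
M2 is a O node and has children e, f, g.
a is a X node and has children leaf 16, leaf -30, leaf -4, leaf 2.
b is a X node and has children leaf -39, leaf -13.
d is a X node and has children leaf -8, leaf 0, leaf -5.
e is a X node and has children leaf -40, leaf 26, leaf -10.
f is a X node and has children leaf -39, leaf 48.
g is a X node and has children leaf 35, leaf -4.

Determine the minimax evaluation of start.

26

a (X): max(16, -30, -4, 2) = 16
b (X): max(-39, -13) = -13
d (X): max(-8, 0, -5) = 0
M1 (O): min(16, -13, -48, 0) = -48
e (X): max(-40, 26, -10) = 26
f (X): max(-39, 48) = 48
g (X): max(35, -4) = 35
M2 (O): min(26, 48, 35) = 26
start (X): max(-48, 26) = 26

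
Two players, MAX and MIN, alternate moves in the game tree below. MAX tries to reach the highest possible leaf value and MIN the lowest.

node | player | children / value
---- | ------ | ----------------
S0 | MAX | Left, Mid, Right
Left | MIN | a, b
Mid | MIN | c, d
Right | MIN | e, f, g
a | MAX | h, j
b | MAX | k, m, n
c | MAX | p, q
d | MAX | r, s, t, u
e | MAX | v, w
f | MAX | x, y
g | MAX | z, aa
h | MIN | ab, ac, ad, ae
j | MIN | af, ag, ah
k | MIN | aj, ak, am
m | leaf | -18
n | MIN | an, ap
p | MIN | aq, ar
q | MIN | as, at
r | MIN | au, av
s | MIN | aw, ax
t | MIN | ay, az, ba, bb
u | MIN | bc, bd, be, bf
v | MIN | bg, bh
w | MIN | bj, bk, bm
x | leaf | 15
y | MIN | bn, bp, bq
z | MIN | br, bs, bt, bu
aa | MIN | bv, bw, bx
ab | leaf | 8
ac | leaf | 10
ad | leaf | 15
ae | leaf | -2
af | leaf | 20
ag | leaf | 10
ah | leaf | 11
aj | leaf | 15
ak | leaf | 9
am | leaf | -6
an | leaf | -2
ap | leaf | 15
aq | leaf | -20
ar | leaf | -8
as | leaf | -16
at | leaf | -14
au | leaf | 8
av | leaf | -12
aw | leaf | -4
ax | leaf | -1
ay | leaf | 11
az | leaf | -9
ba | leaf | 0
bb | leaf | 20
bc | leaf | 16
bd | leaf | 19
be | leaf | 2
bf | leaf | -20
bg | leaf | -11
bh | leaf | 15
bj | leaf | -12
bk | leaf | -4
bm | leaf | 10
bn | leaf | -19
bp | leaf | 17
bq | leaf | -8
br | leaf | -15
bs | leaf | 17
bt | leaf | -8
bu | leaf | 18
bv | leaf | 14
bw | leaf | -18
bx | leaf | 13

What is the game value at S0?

h (MIN): min(8, 10, 15, -2) = -2
j (MIN): min(20, 10, 11) = 10
a (MAX): max(-2, 10) = 10
k (MIN): min(15, 9, -6) = -6
n (MIN): min(-2, 15) = -2
b (MAX): max(-6, -18, -2) = -2
Left (MIN): min(10, -2) = -2
p (MIN): min(-20, -8) = -20
q (MIN): min(-16, -14) = -16
c (MAX): max(-20, -16) = -16
r (MIN): min(8, -12) = -12
s (MIN): min(-4, -1) = -4
t (MIN): min(11, -9, 0, 20) = -9
u (MIN): min(16, 19, 2, -20) = -20
d (MAX): max(-12, -4, -9, -20) = -4
Mid (MIN): min(-16, -4) = -16
v (MIN): min(-11, 15) = -11
w (MIN): min(-12, -4, 10) = -12
e (MAX): max(-11, -12) = -11
y (MIN): min(-19, 17, -8) = -19
f (MAX): max(15, -19) = 15
z (MIN): min(-15, 17, -8, 18) = -15
aa (MIN): min(14, -18, 13) = -18
g (MAX): max(-15, -18) = -15
Right (MIN): min(-11, 15, -15) = -15
S0 (MAX): max(-2, -16, -15) = -2

-2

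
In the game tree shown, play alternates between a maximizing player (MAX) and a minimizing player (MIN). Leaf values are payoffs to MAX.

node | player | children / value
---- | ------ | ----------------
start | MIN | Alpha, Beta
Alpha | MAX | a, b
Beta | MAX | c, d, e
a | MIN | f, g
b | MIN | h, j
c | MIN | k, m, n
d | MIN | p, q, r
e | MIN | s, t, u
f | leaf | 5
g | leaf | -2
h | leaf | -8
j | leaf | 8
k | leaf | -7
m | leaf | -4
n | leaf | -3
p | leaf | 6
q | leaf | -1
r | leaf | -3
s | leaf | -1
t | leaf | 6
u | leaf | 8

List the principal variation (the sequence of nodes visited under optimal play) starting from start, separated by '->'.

a (MIN): min(5, -2) = -2
b (MIN): min(-8, 8) = -8
Alpha (MAX): max(-2, -8) = -2
c (MIN): min(-7, -4, -3) = -7
d (MIN): min(6, -1, -3) = -3
e (MIN): min(-1, 6, 8) = -1
Beta (MAX): max(-7, -3, -1) = -1
start (MIN): min(-2, -1) = -2
At start, MIN picks Alpha (lowest: -2).
At Alpha, MAX picks a (highest: -2).
At a, MIN picks g (lowest: -2).
Terminal value -2.

start -> Alpha -> a -> g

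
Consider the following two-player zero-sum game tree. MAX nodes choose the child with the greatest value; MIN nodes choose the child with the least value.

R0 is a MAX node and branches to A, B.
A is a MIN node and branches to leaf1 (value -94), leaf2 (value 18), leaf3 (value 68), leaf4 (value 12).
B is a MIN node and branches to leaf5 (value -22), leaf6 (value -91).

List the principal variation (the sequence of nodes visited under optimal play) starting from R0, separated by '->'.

A (MIN): min(-94, 18, 68, 12) = -94
B (MIN): min(-22, -91) = -91
R0 (MAX): max(-94, -91) = -91
At R0, MAX picks B (highest: -91).
At B, MIN picks leaf6 (lowest: -91).
Terminal value -91.

R0 -> B -> leaf6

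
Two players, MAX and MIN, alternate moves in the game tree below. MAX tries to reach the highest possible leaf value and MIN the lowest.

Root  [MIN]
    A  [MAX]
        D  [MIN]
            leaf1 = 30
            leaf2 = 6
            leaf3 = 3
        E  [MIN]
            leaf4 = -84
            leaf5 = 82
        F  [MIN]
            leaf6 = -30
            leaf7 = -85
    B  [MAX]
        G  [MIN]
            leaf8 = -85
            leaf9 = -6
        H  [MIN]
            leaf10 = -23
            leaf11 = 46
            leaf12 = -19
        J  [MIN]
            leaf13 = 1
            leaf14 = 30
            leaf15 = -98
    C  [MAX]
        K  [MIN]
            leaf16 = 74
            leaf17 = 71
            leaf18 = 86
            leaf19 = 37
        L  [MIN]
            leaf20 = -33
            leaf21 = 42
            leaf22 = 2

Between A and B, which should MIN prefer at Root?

D (MIN): min(30, 6, 3) = 3
E (MIN): min(-84, 82) = -84
F (MIN): min(-30, -85) = -85
A (MAX): max(3, -84, -85) = 3
G (MIN): min(-85, -6) = -85
H (MIN): min(-23, 46, -19) = -23
J (MIN): min(1, 30, -98) = -98
B (MAX): max(-85, -23, -98) = -23
MIN prefers the lower value; A=3, B=-23. B is better since -23 < 3.

B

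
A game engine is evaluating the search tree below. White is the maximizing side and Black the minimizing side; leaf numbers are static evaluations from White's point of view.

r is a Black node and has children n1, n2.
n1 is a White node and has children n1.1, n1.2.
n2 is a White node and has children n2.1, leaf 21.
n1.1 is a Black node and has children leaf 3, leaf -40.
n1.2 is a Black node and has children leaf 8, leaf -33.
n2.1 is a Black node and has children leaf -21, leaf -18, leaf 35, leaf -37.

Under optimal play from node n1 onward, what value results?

n1.1 (Black): min(3, -40) = -40
n1.2 (Black): min(8, -33) = -33
n1 (White): max(-40, -33) = -33

-33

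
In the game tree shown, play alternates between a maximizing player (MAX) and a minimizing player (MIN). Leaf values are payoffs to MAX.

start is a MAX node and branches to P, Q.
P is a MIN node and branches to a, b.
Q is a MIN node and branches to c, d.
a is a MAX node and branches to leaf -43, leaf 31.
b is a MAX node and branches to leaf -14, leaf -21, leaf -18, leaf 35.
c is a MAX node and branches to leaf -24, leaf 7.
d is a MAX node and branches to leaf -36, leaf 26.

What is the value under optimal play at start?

31

a (MAX): max(-43, 31) = 31
b (MAX): max(-14, -21, -18, 35) = 35
P (MIN): min(31, 35) = 31
c (MAX): max(-24, 7) = 7
d (MAX): max(-36, 26) = 26
Q (MIN): min(7, 26) = 7
start (MAX): max(31, 7) = 31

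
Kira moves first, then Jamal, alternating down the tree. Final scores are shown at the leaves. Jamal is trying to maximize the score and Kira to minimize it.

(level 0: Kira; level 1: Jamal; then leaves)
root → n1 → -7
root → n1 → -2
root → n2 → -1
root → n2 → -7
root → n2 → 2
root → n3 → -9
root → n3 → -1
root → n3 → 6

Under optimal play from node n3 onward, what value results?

6

n3 (Jamal): max(-9, -1, 6) = 6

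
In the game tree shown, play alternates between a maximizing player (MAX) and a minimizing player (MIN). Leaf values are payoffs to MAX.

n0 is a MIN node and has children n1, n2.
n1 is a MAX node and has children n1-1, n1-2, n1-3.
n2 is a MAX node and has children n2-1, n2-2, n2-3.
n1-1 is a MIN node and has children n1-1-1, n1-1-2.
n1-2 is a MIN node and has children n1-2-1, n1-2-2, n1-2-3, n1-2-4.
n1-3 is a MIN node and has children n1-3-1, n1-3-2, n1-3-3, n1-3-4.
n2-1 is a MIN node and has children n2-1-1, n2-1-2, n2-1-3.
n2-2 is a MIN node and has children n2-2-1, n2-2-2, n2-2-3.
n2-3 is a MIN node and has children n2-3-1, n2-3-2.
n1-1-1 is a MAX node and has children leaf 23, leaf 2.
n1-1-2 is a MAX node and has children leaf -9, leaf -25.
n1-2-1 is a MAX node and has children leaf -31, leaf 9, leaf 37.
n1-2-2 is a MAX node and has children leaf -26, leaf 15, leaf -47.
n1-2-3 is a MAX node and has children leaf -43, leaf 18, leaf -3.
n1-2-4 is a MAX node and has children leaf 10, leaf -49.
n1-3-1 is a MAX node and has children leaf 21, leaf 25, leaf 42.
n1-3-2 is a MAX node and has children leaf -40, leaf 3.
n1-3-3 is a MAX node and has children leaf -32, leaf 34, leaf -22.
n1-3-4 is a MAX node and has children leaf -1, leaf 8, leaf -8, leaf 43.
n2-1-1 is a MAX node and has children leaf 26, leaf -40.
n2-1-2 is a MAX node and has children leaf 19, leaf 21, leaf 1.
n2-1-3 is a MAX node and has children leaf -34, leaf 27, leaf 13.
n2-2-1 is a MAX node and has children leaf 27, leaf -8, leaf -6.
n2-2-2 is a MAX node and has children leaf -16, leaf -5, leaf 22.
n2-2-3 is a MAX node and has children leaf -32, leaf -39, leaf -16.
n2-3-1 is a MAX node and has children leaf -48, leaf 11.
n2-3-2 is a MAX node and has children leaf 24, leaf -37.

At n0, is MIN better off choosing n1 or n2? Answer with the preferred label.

n1

n1-1-1 (MAX): max(23, 2) = 23
n1-1-2 (MAX): max(-9, -25) = -9
n1-1 (MIN): min(23, -9) = -9
n1-2-1 (MAX): max(-31, 9, 37) = 37
n1-2-2 (MAX): max(-26, 15, -47) = 15
n1-2-3 (MAX): max(-43, 18, -3) = 18
n1-2-4 (MAX): max(10, -49) = 10
n1-2 (MIN): min(37, 15, 18, 10) = 10
n1-3-1 (MAX): max(21, 25, 42) = 42
n1-3-2 (MAX): max(-40, 3) = 3
n1-3-3 (MAX): max(-32, 34, -22) = 34
n1-3-4 (MAX): max(-1, 8, -8, 43) = 43
n1-3 (MIN): min(42, 3, 34, 43) = 3
n1 (MAX): max(-9, 10, 3) = 10
n2-1-1 (MAX): max(26, -40) = 26
n2-1-2 (MAX): max(19, 21, 1) = 21
n2-1-3 (MAX): max(-34, 27, 13) = 27
n2-1 (MIN): min(26, 21, 27) = 21
n2-2-1 (MAX): max(27, -8, -6) = 27
n2-2-2 (MAX): max(-16, -5, 22) = 22
n2-2-3 (MAX): max(-32, -39, -16) = -16
n2-2 (MIN): min(27, 22, -16) = -16
n2-3-1 (MAX): max(-48, 11) = 11
n2-3-2 (MAX): max(24, -37) = 24
n2-3 (MIN): min(11, 24) = 11
n2 (MAX): max(21, -16, 11) = 21
MIN prefers the lower value; n1=10, n2=21. n1 is better since 10 < 21.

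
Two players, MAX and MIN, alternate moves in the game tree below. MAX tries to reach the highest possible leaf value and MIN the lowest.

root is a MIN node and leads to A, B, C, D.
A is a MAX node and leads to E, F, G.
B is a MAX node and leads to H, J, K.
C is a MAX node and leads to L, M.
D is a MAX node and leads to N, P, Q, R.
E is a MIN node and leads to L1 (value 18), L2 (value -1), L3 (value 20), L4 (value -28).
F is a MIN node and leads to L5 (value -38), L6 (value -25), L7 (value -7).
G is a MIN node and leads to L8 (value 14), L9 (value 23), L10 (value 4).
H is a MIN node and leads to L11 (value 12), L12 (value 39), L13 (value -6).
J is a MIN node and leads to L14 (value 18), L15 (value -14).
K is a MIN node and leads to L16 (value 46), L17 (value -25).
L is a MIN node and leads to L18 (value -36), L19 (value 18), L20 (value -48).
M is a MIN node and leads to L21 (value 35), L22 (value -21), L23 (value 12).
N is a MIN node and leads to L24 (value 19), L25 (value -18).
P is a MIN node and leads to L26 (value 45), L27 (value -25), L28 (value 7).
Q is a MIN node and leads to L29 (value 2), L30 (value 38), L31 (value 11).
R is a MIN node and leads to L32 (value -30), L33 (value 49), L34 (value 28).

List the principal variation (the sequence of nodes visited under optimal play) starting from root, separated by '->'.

root -> C -> M -> L22

E (MIN): min(18, -1, 20, -28) = -28
F (MIN): min(-38, -25, -7) = -38
G (MIN): min(14, 23, 4) = 4
A (MAX): max(-28, -38, 4) = 4
H (MIN): min(12, 39, -6) = -6
J (MIN): min(18, -14) = -14
K (MIN): min(46, -25) = -25
B (MAX): max(-6, -14, -25) = -6
L (MIN): min(-36, 18, -48) = -48
M (MIN): min(35, -21, 12) = -21
C (MAX): max(-48, -21) = -21
N (MIN): min(19, -18) = -18
P (MIN): min(45, -25, 7) = -25
Q (MIN): min(2, 38, 11) = 2
R (MIN): min(-30, 49, 28) = -30
D (MAX): max(-18, -25, 2, -30) = 2
root (MIN): min(4, -6, -21, 2) = -21
At root, MIN picks C (lowest: -21).
At C, MAX picks M (highest: -21).
At M, MIN picks L22 (lowest: -21).
Terminal value -21.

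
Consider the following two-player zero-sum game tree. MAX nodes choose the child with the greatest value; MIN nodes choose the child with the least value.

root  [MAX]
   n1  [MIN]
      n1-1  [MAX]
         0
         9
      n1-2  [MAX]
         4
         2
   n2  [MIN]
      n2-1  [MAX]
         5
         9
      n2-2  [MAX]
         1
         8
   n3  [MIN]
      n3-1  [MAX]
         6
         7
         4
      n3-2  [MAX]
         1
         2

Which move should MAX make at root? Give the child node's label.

n2

n1-1 (MAX): max(0, 9) = 9
n1-2 (MAX): max(4, 2) = 4
n1 (MIN): min(9, 4) = 4
n2-1 (MAX): max(5, 9) = 9
n2-2 (MAX): max(1, 8) = 8
n2 (MIN): min(9, 8) = 8
n3-1 (MAX): max(6, 7, 4) = 7
n3-2 (MAX): max(1, 2) = 2
n3 (MIN): min(7, 2) = 2
root (MAX): max(4, 8, 2) = 8
MAX at root wants the highest of {n1=4, n2=8, n3=2}, so chooses n2.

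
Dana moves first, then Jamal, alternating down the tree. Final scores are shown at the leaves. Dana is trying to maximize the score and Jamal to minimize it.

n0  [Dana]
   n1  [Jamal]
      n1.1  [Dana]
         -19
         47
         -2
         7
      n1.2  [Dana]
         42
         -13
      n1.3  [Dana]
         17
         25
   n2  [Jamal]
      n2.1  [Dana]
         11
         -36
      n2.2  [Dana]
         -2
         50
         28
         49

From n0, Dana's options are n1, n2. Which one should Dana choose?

n1.1 (Dana): max(-19, 47, -2, 7) = 47
n1.2 (Dana): max(42, -13) = 42
n1.3 (Dana): max(17, 25) = 25
n1 (Jamal): min(47, 42, 25) = 25
n2.1 (Dana): max(11, -36) = 11
n2.2 (Dana): max(-2, 50, 28, 49) = 50
n2 (Jamal): min(11, 50) = 11
n0 (Dana): max(25, 11) = 25
Dana at n0 wants the highest of {n1=25, n2=11}, so chooses n1.

n1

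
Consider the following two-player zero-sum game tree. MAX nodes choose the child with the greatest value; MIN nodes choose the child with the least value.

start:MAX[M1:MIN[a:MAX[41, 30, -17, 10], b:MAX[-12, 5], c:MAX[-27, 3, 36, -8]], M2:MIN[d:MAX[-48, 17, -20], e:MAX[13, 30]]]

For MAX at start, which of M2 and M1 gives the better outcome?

M2

d (MAX): max(-48, 17, -20) = 17
e (MAX): max(13, 30) = 30
M2 (MIN): min(17, 30) = 17
a (MAX): max(41, 30, -17, 10) = 41
b (MAX): max(-12, 5) = 5
c (MAX): max(-27, 3, 36, -8) = 36
M1 (MIN): min(41, 5, 36) = 5
MAX prefers the higher value; M2=17, M1=5. M2 is better since 17 > 5.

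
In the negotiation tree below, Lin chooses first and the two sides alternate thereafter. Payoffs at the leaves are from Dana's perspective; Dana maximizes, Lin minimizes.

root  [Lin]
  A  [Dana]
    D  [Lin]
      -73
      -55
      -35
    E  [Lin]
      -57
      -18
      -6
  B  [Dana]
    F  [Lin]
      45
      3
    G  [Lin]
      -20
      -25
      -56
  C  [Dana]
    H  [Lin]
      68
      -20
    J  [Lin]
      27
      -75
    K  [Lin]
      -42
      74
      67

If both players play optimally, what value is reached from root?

D (Lin): min(-73, -55, -35) = -73
E (Lin): min(-57, -18, -6) = -57
A (Dana): max(-73, -57) = -57
F (Lin): min(45, 3) = 3
G (Lin): min(-20, -25, -56) = -56
B (Dana): max(3, -56) = 3
H (Lin): min(68, -20) = -20
J (Lin): min(27, -75) = -75
K (Lin): min(-42, 74, 67) = -42
C (Dana): max(-20, -75, -42) = -20
root (Lin): min(-57, 3, -20) = -57

-57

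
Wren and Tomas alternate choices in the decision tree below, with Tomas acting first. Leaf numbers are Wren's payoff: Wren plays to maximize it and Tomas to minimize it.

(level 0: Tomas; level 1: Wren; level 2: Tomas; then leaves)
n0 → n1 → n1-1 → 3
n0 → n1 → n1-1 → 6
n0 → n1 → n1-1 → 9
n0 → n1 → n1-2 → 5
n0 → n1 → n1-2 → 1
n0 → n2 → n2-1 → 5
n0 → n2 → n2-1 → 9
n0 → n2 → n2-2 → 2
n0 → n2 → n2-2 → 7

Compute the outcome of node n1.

3

n1-1 (Tomas): min(3, 6, 9) = 3
n1-2 (Tomas): min(5, 1) = 1
n1 (Wren): max(3, 1) = 3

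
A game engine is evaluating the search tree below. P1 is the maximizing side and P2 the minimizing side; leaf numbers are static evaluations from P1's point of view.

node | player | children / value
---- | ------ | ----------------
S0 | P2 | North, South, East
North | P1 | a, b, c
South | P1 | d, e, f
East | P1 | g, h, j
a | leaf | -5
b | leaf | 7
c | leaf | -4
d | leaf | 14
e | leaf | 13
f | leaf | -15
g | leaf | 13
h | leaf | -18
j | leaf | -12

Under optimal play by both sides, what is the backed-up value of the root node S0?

7

North (P1): max(-5, 7, -4) = 7
South (P1): max(14, 13, -15) = 14
East (P1): max(13, -18, -12) = 13
S0 (P2): min(7, 14, 13) = 7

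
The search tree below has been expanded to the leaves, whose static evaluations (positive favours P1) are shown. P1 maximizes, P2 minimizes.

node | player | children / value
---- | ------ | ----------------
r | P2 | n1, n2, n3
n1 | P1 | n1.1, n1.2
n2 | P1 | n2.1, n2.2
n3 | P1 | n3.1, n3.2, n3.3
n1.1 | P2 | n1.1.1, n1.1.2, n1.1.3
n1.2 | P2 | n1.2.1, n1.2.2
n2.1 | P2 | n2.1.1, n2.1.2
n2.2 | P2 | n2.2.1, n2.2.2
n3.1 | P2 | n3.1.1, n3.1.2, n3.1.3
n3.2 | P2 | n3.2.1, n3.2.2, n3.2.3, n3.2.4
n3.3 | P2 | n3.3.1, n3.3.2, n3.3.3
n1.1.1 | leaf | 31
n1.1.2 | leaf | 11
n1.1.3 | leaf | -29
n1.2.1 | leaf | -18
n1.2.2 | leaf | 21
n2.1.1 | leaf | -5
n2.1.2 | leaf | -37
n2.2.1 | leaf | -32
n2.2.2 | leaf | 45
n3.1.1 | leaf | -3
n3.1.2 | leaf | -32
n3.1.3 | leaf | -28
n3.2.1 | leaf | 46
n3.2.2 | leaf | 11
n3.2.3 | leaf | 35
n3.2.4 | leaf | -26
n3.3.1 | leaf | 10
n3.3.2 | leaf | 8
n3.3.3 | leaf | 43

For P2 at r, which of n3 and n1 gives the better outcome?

n1

n3.1 (P2): min(-3, -32, -28) = -32
n3.2 (P2): min(46, 11, 35, -26) = -26
n3.3 (P2): min(10, 8, 43) = 8
n3 (P1): max(-32, -26, 8) = 8
n1.1 (P2): min(31, 11, -29) = -29
n1.2 (P2): min(-18, 21) = -18
n1 (P1): max(-29, -18) = -18
P2 prefers the lower value; n3=8, n1=-18. n1 is better since -18 < 8.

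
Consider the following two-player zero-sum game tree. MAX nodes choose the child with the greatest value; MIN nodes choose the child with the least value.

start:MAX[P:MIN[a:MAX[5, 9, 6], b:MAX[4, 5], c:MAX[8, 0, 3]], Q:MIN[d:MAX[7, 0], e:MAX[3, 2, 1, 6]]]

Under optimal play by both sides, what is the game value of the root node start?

a (MAX): max(5, 9, 6) = 9
b (MAX): max(4, 5) = 5
c (MAX): max(8, 0, 3) = 8
P (MIN): min(9, 5, 8) = 5
d (MAX): max(7, 0) = 7
e (MAX): max(3, 2, 1, 6) = 6
Q (MIN): min(7, 6) = 6
start (MAX): max(5, 6) = 6

6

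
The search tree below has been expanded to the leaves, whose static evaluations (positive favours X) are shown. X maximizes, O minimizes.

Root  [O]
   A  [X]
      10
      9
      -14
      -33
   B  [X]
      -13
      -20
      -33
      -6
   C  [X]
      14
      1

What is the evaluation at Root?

A (X): max(10, 9, -14, -33) = 10
B (X): max(-13, -20, -33, -6) = -6
C (X): max(14, 1) = 14
Root (O): min(10, -6, 14) = -6

-6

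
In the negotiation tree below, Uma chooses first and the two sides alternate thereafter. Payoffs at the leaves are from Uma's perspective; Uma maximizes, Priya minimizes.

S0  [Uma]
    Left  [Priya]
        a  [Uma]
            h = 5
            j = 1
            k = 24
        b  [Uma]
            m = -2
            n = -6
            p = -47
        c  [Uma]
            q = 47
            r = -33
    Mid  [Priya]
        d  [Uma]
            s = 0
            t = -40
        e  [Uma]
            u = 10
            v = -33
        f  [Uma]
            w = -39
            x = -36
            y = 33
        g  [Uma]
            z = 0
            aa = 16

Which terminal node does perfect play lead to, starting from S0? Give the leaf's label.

a (Uma): max(5, 1, 24) = 24
b (Uma): max(-2, -6, -47) = -2
c (Uma): max(47, -33) = 47
Left (Priya): min(24, -2, 47) = -2
d (Uma): max(0, -40) = 0
e (Uma): max(10, -33) = 10
f (Uma): max(-39, -36, 33) = 33
g (Uma): max(0, 16) = 16
Mid (Priya): min(0, 10, 33, 16) = 0
S0 (Uma): max(-2, 0) = 0
At S0, Uma picks Mid (highest: 0).
At Mid, Priya picks d (lowest: 0).
At d, Uma picks s (highest: 0).
Terminal value 0.

s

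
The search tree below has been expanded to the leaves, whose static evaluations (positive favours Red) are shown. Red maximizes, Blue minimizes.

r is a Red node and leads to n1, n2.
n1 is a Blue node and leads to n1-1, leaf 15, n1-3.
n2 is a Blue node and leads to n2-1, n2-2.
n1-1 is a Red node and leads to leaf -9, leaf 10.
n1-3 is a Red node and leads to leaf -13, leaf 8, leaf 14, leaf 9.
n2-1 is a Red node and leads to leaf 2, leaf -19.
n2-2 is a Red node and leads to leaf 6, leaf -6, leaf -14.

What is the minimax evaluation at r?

n1-1 (Red): max(-9, 10) = 10
n1-3 (Red): max(-13, 8, 14, 9) = 14
n1 (Blue): min(10, 15, 14) = 10
n2-1 (Red): max(2, -19) = 2
n2-2 (Red): max(6, -6, -14) = 6
n2 (Blue): min(2, 6) = 2
r (Red): max(10, 2) = 10

10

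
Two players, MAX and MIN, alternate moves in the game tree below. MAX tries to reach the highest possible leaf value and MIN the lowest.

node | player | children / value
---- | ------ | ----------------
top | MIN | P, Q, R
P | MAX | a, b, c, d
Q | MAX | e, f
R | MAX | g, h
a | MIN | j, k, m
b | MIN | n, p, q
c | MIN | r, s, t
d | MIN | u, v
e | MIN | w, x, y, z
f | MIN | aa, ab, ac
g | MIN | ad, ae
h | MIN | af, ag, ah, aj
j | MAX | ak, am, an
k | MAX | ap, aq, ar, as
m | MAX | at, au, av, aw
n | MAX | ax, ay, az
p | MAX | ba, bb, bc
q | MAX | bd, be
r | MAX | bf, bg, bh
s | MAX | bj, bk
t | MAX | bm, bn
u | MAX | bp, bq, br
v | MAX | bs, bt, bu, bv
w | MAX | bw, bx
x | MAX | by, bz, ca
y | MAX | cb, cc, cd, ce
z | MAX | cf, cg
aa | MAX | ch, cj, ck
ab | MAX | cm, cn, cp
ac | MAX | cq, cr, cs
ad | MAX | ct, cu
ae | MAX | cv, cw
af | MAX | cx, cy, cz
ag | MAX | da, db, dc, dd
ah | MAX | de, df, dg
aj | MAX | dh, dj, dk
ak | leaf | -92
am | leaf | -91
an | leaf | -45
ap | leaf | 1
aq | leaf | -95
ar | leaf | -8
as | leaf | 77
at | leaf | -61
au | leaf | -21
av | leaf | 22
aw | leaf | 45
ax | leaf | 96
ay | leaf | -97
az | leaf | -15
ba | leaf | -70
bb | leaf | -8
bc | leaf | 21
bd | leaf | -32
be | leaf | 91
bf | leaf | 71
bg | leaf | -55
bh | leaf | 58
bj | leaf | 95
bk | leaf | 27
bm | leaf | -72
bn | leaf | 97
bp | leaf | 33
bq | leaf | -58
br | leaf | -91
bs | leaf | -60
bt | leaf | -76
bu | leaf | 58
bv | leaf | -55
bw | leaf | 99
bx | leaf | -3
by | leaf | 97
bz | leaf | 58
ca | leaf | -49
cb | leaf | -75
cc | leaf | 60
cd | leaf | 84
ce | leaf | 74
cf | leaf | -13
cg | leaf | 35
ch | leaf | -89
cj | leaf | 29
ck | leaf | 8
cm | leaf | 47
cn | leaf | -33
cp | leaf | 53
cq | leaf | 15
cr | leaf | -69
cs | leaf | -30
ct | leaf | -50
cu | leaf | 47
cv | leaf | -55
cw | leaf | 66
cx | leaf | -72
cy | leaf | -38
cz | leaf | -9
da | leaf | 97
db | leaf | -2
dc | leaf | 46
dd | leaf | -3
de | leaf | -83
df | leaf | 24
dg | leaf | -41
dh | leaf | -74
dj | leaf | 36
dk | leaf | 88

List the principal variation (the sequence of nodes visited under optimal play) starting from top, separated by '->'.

top -> Q -> e -> z -> cg

j (MAX): max(-92, -91, -45) = -45
k (MAX): max(1, -95, -8, 77) = 77
m (MAX): max(-61, -21, 22, 45) = 45
a (MIN): min(-45, 77, 45) = -45
n (MAX): max(96, -97, -15) = 96
p (MAX): max(-70, -8, 21) = 21
q (MAX): max(-32, 91) = 91
b (MIN): min(96, 21, 91) = 21
r (MAX): max(71, -55, 58) = 71
s (MAX): max(95, 27) = 95
t (MAX): max(-72, 97) = 97
c (MIN): min(71, 95, 97) = 71
u (MAX): max(33, -58, -91) = 33
v (MAX): max(-60, -76, 58, -55) = 58
d (MIN): min(33, 58) = 33
P (MAX): max(-45, 21, 71, 33) = 71
w (MAX): max(99, -3) = 99
x (MAX): max(97, 58, -49) = 97
y (MAX): max(-75, 60, 84, 74) = 84
z (MAX): max(-13, 35) = 35
e (MIN): min(99, 97, 84, 35) = 35
aa (MAX): max(-89, 29, 8) = 29
ab (MAX): max(47, -33, 53) = 53
ac (MAX): max(15, -69, -30) = 15
f (MIN): min(29, 53, 15) = 15
Q (MAX): max(35, 15) = 35
ad (MAX): max(-50, 47) = 47
ae (MAX): max(-55, 66) = 66
g (MIN): min(47, 66) = 47
af (MAX): max(-72, -38, -9) = -9
ag (MAX): max(97, -2, 46, -3) = 97
ah (MAX): max(-83, 24, -41) = 24
aj (MAX): max(-74, 36, 88) = 88
h (MIN): min(-9, 97, 24, 88) = -9
R (MAX): max(47, -9) = 47
top (MIN): min(71, 35, 47) = 35
At top, MIN picks Q (lowest: 35).
At Q, MAX picks e (highest: 35).
At e, MIN picks z (lowest: 35).
At z, MAX picks cg (highest: 35).
Terminal value 35.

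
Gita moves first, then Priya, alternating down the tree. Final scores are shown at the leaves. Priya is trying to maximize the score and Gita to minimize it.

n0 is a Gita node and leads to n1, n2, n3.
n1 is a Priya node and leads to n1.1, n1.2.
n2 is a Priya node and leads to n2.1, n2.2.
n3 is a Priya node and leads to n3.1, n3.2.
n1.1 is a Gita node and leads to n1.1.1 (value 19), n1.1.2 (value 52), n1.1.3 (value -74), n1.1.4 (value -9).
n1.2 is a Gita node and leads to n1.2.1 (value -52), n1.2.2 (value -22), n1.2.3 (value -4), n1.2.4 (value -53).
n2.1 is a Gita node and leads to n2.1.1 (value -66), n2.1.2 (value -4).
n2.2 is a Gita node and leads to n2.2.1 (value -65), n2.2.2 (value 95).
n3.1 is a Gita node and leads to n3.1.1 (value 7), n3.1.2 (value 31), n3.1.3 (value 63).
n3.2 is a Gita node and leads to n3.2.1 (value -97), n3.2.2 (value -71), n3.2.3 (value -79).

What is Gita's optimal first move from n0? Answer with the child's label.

n1.1 (Gita): min(19, 52, -74, -9) = -74
n1.2 (Gita): min(-52, -22, -4, -53) = -53
n1 (Priya): max(-74, -53) = -53
n2.1 (Gita): min(-66, -4) = -66
n2.2 (Gita): min(-65, 95) = -65
n2 (Priya): max(-66, -65) = -65
n3.1 (Gita): min(7, 31, 63) = 7
n3.2 (Gita): min(-97, -71, -79) = -97
n3 (Priya): max(7, -97) = 7
n0 (Gita): min(-53, -65, 7) = -65
Gita at n0 wants the lowest of {n1=-53, n2=-65, n3=7}, so chooses n2.

n2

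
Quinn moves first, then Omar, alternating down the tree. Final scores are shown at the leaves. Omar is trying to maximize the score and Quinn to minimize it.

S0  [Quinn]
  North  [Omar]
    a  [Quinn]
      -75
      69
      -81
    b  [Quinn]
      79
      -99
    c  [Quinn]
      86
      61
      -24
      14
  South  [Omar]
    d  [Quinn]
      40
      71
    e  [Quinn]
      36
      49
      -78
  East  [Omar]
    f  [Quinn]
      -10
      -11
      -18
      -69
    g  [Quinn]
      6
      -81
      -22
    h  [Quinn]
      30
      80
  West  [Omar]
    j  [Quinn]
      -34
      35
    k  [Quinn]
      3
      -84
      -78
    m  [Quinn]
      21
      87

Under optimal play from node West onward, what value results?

j (Quinn): min(-34, 35) = -34
k (Quinn): min(3, -84, -78) = -84
m (Quinn): min(21, 87) = 21
West (Omar): max(-34, -84, 21) = 21

21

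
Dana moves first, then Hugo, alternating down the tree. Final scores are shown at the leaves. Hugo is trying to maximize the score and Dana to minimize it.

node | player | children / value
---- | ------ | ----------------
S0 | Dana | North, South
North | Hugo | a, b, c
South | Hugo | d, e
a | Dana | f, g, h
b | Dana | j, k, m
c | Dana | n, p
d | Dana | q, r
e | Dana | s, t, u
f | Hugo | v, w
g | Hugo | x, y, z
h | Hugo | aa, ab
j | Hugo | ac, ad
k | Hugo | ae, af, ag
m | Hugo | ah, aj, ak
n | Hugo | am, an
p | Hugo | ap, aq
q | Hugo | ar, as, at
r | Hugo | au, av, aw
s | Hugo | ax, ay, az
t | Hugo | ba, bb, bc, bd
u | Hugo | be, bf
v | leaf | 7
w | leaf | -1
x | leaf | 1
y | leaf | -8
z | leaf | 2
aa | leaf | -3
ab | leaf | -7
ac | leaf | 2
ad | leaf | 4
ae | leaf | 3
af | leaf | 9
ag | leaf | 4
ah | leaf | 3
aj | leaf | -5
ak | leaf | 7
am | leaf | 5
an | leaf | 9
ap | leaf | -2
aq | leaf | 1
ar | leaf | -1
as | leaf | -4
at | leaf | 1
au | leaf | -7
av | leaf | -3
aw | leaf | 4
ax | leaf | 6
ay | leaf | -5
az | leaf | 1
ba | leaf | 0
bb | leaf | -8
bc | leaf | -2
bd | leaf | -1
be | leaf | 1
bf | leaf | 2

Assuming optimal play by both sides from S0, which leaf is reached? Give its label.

f (Hugo): max(7, -1) = 7
g (Hugo): max(1, -8, 2) = 2
h (Hugo): max(-3, -7) = -3
a (Dana): min(7, 2, -3) = -3
j (Hugo): max(2, 4) = 4
k (Hugo): max(3, 9, 4) = 9
m (Hugo): max(3, -5, 7) = 7
b (Dana): min(4, 9, 7) = 4
n (Hugo): max(5, 9) = 9
p (Hugo): max(-2, 1) = 1
c (Dana): min(9, 1) = 1
North (Hugo): max(-3, 4, 1) = 4
q (Hugo): max(-1, -4, 1) = 1
r (Hugo): max(-7, -3, 4) = 4
d (Dana): min(1, 4) = 1
s (Hugo): max(6, -5, 1) = 6
t (Hugo): max(0, -8, -2, -1) = 0
u (Hugo): max(1, 2) = 2
e (Dana): min(6, 0, 2) = 0
South (Hugo): max(1, 0) = 1
S0 (Dana): min(4, 1) = 1
At S0, Dana picks South (lowest: 1).
At South, Hugo picks d (highest: 1).
At d, Dana picks q (lowest: 1).
At q, Hugo picks at (highest: 1).
Terminal value 1.

at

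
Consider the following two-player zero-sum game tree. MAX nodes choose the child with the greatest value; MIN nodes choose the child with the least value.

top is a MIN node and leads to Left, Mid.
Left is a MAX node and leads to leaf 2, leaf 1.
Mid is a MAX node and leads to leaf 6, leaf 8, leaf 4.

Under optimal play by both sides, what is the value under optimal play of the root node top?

2

Left (MAX): max(2, 1) = 2
Mid (MAX): max(6, 8, 4) = 8
top (MIN): min(2, 8) = 2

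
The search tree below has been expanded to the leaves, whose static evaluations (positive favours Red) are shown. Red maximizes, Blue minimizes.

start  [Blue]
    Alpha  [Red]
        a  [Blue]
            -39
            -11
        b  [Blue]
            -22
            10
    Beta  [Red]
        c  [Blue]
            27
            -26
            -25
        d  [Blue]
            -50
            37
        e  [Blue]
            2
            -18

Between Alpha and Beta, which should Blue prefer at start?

a (Blue): min(-39, -11) = -39
b (Blue): min(-22, 10) = -22
Alpha (Red): max(-39, -22) = -22
c (Blue): min(27, -26, -25) = -26
d (Blue): min(-50, 37) = -50
e (Blue): min(2, -18) = -18
Beta (Red): max(-26, -50, -18) = -18
Blue prefers the lower value; Alpha=-22, Beta=-18. Alpha is better since -22 < -18.

Alpha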